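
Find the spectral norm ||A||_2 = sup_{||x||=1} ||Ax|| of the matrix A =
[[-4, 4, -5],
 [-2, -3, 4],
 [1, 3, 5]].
||A||_2 ≈ 8.8969 (= sqrt(largest eigenvalue of A^T A))

||A||_2 = sigma_max(A) = sqrt(lambda_max(A^T A)). Form the symmetric matrix M = A^T A =
[[21, -7, 17],
 [-7, 34, -17],
 [17, -17, 66]].
Its characteristic polynomial (trace, sum of principal 2x2 minors, determinant of M give the coefficients) is
  p(λ) = det(λ I - M) = λ^3 - 121λ^2 + 3717λ - 32041.
No integer candidate from the rational root theorem (±divisors of 32041) is a root, so the roots are irrational. The cubic discriminant is Δ = 1486463072 > 0, so there are three distinct real roots. p(15) = -136 and p(16) = 551 have opposite signs, so a root lies in (15, 16); Newton's method refines it to λ ≈ 15.1818. p(26) = 381 and p(27) = -208 have opposite signs, so a root lies in (26, 27); Newton's method refines it to λ ≈ 26.6626. p(79) = -520 and p(80) = 2919 have opposite signs, so a root lies in (79, 80); Newton's method refines it to λ ≈ 79.1557. Check (Vieta): the three roots sum to 121, matching tr M = 121.
So the eigenvalues of A^T A are ≈ 15.1818, 26.6626, 79.1557 (all ≥ 0, as they must be for A^T A). The largest is λ_max ≈ 79.1557, hence ||A||_2 = sqrt(λ_max) ≈ 8.8969.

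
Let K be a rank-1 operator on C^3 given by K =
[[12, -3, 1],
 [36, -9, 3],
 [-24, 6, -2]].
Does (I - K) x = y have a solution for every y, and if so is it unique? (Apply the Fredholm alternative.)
(I - K) is singular (det(I - K) = 0, i.e. 1 ∈ sigma(K)). (I - K) x = y is solvable iff y ⊥ ker((I - K)^*) = span{(12, -3, 1)}, i.e. iff 12y_1 - 3y_2 + y_3 = 0. When solvable, the solutions are x = y + c·(1, 3, -2), c arbitrary (ker(I - K) = span{(1, 3, -2)}, dimension 1).

K has rank 1, so it is an outer product K = u v^T: every row of K is a multiple of one row vector. Reading off the entries, u = (1, 3, -2) and v = (12, -3, 1) (row i of K equals u_i·v^T). A rank-one matrix u v^T satisfies K u = u (v·u) and kills the (2)-dimensional subspace v^⊥, so its characteristic polynomial is lambda^2 (lambda - v·u) with v·u = tr K = 1. Hence the eigenvalues of I - K are 1 (multiplicity 2) and 1 - (1) = 0, so det(I - K) = 0. (Direct check: I - K =
[[-11, 3, -1],
 [-36, 10, -3],
 [24, -6, 3]]
has determinant 0.) So 1 is an eigenvalue of K and (I - K) is not invertible. The finite-dimensional Fredholm alternative says: either (I - K) is invertible, or ker(I - K) ≠ {0} and then range(I - K) = ker((I - K)^*)^⊥, with dim ker(I - K) = dim ker((I - K)^*). We are in the second case, so we need both kernels. Kernel of I - K: (I - K) u = u - u (v·u) = u - u = 0, so ker(I - K) = span{u} = span{(1, 3, -2)} (it is exactly 1-dimensional because rank(I - K) = 2). Kernel of the adjoint: K is real, so (I - K)^* = I - K^T = I - v u^T, and (I - v u^T) v = v - v (u·v) = 0; hence ker((I - K)^*) = span{v} = span{(12, -3, 1)}. Therefore (I - K) x = y is solvable iff <y, v> = 0, i.e. iff 12y_1 - 3y_2 + y_3 = 0. When this holds, K y = u (v·y) = 0, so (I - K) y = y and x = y is a particular solution; the full solution set is the line x = y + c·u = y + c·(1, 3, -2), c ∈ C.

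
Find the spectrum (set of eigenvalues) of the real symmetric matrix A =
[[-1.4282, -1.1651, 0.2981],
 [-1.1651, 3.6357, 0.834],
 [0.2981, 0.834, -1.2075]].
sigma(A) ≈ {-2, -1, 4}

A is real symmetric, so its spectrum consists of real eigenvalues. Expanding the characteristic polynomial of the displayed matrix gives
  det(λ I - A) = p(λ) = λ^3 + (-1)λ^2 + (-10)λ + (-8).
Solving p(λ) = 0 yields eigenvalues ≈ -2, -1, 4. (A is shown rounded to 4 decimals, so these recover the underlying integer eigenvalues to within that precision.)
Verification: the trace of A = 1 equals the sum of eigenvalues 1, and det(A) ≈ 8.0001 matches the eigenvalue product 8.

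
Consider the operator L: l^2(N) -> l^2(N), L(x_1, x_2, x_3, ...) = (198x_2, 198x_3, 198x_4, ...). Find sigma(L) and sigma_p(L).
sigma(L) = closed disk {z in C : |z| ≤ 198}; sigma_p(L) = open disk {z in C : |z| < 198}

Note L = 198·V where V is the unit left shift (V x)_k = x_{k+1}; so sigma(L) = 198·sigma(V) and ||L|| = 198||V||. ||L x||^2 = 39204sum_{k≥2} |x_k|^2 ≤ 39204||x||^2, with equality on {x : x_1 = 0}, so ||L|| = 198. For any lambda with |lambda| < 198, set r = lambda/198 (|r| < 1); the vector x = (1, r, r^2, ...) is in l^2 and satisfies L x = 198(r, r^2, ...) = lambda x, so lambda is an eigenvalue. On the boundary |lambda| = 198 the geometric series diverges, so no l^2 eigenvector exists, but these lambda lie in the approximate point spectrum. Hence sigma(L) is the closed disk of radius 198 and sigma_p(L) is the open disk.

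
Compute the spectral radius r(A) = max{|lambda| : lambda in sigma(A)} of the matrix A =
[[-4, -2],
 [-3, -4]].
r(A) = (8 + sqrt(24))/2 ≈ 6.4495

The eigenvalues of A are the roots of its characteristic polynomial. With M = A (coefficients from the trace and determinant):
  p(λ) = det(λ I - M) = λ^2 + 8λ + 10.
For λ^2 + 8λ + 10 the discriminant is 24. It is nonnegative but not a perfect square, so the roots are real and irrational: λ = (-8 ± sqrt(24))/2 ≈ -1.5505, -6.4495.
Thus the eigenvalues (to 4 decimals) are -1.5505 (modulus 1.5505); -6.4495 (modulus 6.4495). The spectral radius is the largest modulus: r(A) = (8 + sqrt(24))/2 ≈ 6.4495. (Cross-check: r(A) ≤ ||A||_2 ≈ 6.5311; equality holds whenever A is normal, though it can also hold for some non-normal A.)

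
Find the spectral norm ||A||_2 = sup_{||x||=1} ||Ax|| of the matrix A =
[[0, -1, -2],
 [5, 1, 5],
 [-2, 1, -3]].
||A||_2 ≈ 8.0762 (= sqrt(largest eigenvalue of A^T A))

||A||_2 = sigma_max(A) = sqrt(lambda_max(A^T A)). Form the symmetric matrix M = A^T A =
[[29, 3, 31],
 [3, 3, 4],
 [31, 4, 38]].
Its characteristic polynomial (trace, sum of principal 2x2 minors, determinant of M give the coefficients) is
  p(λ) = det(λ I - M) = λ^3 - 70λ^2 + 317λ - 361.
No integer candidate from the rational root theorem (±divisors of 361) is a root, so the roots are irrational. The cubic discriminant is Δ = 10356001 > 0, so there are three distinct real roots. p(1) = -113 and p(2) = 1 have opposite signs, so a root lies in (1, 2); Newton's method refines it to λ ≈ 1.9801. p(2) = 1 and p(3) = -13 have opposite signs, so a root lies in (2, 3); Newton's method refines it to λ ≈ 2.7952. p(65) = -881 and p(66) = 3137 have opposite signs, so a root lies in (65, 66); Newton's method refines it to λ ≈ 65.2247. Check (Vieta): the three roots sum to 70, matching tr M = 70.
So the eigenvalues of A^T A are ≈ 1.9801, 2.7952, 65.2247 (all ≥ 0, as they must be for A^T A). The largest is λ_max ≈ 65.2247, hence ||A||_2 = sqrt(λ_max) ≈ 8.0762.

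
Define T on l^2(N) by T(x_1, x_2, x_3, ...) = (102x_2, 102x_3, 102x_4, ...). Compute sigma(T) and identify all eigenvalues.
sigma(T) = closed disk {z in C : |z| ≤ 102}; sigma_p(T) = open disk {z in C : |z| < 102}

Note T = 102·V where V is the unit left shift (V x)_k = x_{k+1}; so sigma(T) = 102·sigma(V) and ||T|| = 102||V||. ||T x||^2 = 10404sum_{k≥2} |x_k|^2 ≤ 10404||x||^2, with equality on {x : x_1 = 0}, so ||T|| = 102. For any lambda with |lambda| < 102, set r = lambda/102 (|r| < 1); the vector x = (1, r, r^2, ...) is in l^2 and satisfies T x = 102(r, r^2, ...) = lambda x, so lambda is an eigenvalue. On the boundary |lambda| = 102 the geometric series diverges, so no l^2 eigenvector exists, but these lambda lie in the approximate point spectrum. Hence sigma(T) is the closed disk of radius 102 and sigma_p(T) is the open disk.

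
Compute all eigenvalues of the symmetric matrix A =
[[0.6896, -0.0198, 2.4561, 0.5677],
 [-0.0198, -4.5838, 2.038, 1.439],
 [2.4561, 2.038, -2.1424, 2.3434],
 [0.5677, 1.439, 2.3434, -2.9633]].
sigma(A) ≈ {-6, -5, -1, 3}

A is real symmetric, so its spectrum consists of real eigenvalues. Expanding the characteristic polynomial of the displayed matrix gives
  det(λ I - A) = p(λ) = λ^4 + (9)λ^3 + (5)λ^2 + (-93)λ + (-90).
Solving p(λ) = 0 yields eigenvalues ≈ -6, -5, -1, 3. (A is shown rounded to 4 decimals, so these recover the underlying integer eigenvalues to within that precision.)
Verification: the trace of A = -9 equals the sum of eigenvalues -9, and det(A) ≈ -89.9996 matches the eigenvalue product -90.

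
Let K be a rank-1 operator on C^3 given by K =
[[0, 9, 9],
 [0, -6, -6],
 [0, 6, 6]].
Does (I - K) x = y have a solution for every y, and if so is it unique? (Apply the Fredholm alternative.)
(I - K) is invertible (det(I - K) = 1 ≠ 0), so for every y in C^3 the equation (I - K) x = y has a unique solution.

K has rank 1, so it is an outer product K = u v^T: every row of K is a multiple of one row vector. Reading off the entries, u = (3, -2, 2) and v = (0, 3, 3) (row i of K equals u_i·v^T). A rank-one matrix u v^T satisfies K u = u (v·u) and kills the (2)-dimensional subspace v^⊥, so its characteristic polynomial is lambda^2 (lambda - v·u) with v·u = tr K = 0. Hence the eigenvalues of I - K are 1 (multiplicity 2) and 1 - (0) = 1, so det(I - K) = 1. (Direct check: I - K =
[[1, -9, -9],
 [0, 7, 6],
 [0, -6, -5]]
has determinant 1.) The finite-dimensional Fredholm alternative says: either (I - K) is invertible, or ker(I - K) ≠ {0} and then range(I - K) = ker((I - K)^*)^⊥, with dim ker(I - K) = dim ker((I - K)^*). Since det(I - K) ≠ 0, 1 is not an eigenvalue of K and ker(I - K) = {0}, so we are in the first case: for every y there is a unique x = (I - K)^(-1) y. Explicitly, by the Sherman–Morrison formula, (I - u v^T)^(-1) = I + u v^T/(1 - v·u), i.e. (I - K)^(-1) = I + K.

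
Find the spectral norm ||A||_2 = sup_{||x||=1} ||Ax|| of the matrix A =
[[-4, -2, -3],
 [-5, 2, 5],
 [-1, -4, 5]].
||A||_2 ≈ 8.416 (= sqrt(largest eigenvalue of A^T A))

||A||_2 = sigma_max(A) = sqrt(lambda_max(A^T A)). Form the symmetric matrix M = A^T A =
[[42, 2, -18],
 [2, 24, -4],
 [-18, -4, 59]].
Its characteristic polynomial (trace, sum of principal 2x2 minors, determinant of M give the coefficients) is
  p(λ) = det(λ I - M) = λ^3 - 125λ^2 + 4558λ - 51076.
No integer candidate from the rational root theorem (±divisors of 51076) is a root, so the roots are irrational. The cubic discriminant is Δ = 180834100 > 0, so there are three distinct real roots. p(23) = -200 and p(24) = 140 have opposite signs, so a root lies in (23, 24); Newton's method refines it to λ ≈ 23.5486. p(30) = 164 and p(31) = -112 have opposite signs, so a root lies in (30, 31); Newton's method refines it to λ ≈ 30.6226. p(70) = -1516 and p(71) = 328 have opposite signs, so a root lies in (70, 71); Newton's method refines it to λ ≈ 70.8288. Check (Vieta): the three roots sum to 125, matching tr M = 125.
So the eigenvalues of A^T A are ≈ 23.5486, 30.6226, 70.8288 (all ≥ 0, as they must be for A^T A). The largest is λ_max ≈ 70.8288, hence ||A||_2 = sqrt(λ_max) ≈ 8.416.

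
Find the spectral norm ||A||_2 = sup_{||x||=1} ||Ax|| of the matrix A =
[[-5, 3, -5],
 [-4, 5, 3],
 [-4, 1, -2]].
||A||_2 ≈ 9.6219 (= sqrt(largest eigenvalue of A^T A))

||A||_2 = sigma_max(A) = sqrt(lambda_max(A^T A)). Form the symmetric matrix M = A^T A =
[[57, -39, 21],
 [-39, 35, -2],
 [21, -2, 38]].
Its characteristic polynomial (trace, sum of principal 2x2 minors, determinant of M give the coefficients) is
  p(λ) = det(λ I - M) = λ^3 - 130λ^2 + 3525λ - 5625.
No integer candidate from the rational root theorem (±divisors of 5625) is a root, so the roots are irrational. The cubic discriminant is Δ = 30902765625 > 0, so there are three distinct real roots. p(1) = -2229 and p(2) = 913 have opposite signs, so a root lies in (1, 2); Newton's method refines it to λ ≈ 1.7011. p(35) = 1375 and p(36) = -549 have opposite signs, so a root lies in (35, 36); Newton's method refines it to λ ≈ 35.7171. p(92) = -2957 and p(93) = 2187 have opposite signs, so a root lies in (92, 93); Newton's method refines it to λ ≈ 92.5818. Check (Vieta): the three roots sum to 130, matching tr M = 130.
So the eigenvalues of A^T A are ≈ 1.7011, 35.7171, 92.5818 (all ≥ 0, as they must be for A^T A). The largest is λ_max ≈ 92.5818, hence ||A||_2 = sqrt(λ_max) ≈ 9.6219.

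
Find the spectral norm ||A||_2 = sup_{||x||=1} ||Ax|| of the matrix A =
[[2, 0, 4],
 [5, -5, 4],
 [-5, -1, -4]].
||A||_2 ≈ 10.3505 (= sqrt(largest eigenvalue of A^T A))

||A||_2 = sigma_max(A) = sqrt(lambda_max(A^T A)). Form the symmetric matrix M = A^T A =
[[54, -20, 48],
 [-20, 26, -16],
 [48, -16, 48]].
Its characteristic polynomial (trace, sum of principal 2x2 minors, determinant of M give the coefficients) is
  p(λ) = det(λ I - M) = λ^3 - 128λ^2 + 2284λ - 5184.
No integer candidate from the rational root theorem (±divisors of 5184) is a root, so the roots are irrational. The cubic discriminant is Δ = 20878134528 > 0, so there are three distinct real roots. p(2) = -1120 and p(3) = 543 have opposite signs, so a root lies in (2, 3); Newton's method refines it to λ ≈ 2.6572. p(18) = 288 and p(19) = -1137 have opposite signs, so a root lies in (18, 19); Newton's method refines it to λ ≈ 18.2106. p(107) = -1225 and p(108) = 8208 have opposite signs, so a root lies in (107, 108); Newton's method refines it to λ ≈ 107.1322. Check (Vieta): the three roots sum to 128, matching tr M = 128.
So the eigenvalues of A^T A are ≈ 2.6572, 18.2106, 107.1322 (all ≥ 0, as they must be for A^T A). The largest is λ_max ≈ 107.1322, hence ||A||_2 = sqrt(λ_max) ≈ 10.3505.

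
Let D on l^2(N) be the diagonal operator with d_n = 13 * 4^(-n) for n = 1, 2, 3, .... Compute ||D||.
||D|| = 13/4 (attained at n = 1)

For D diagonal, ||D|| = sup_n |d_n|. The sequence d_n = 13 * 4^(-n) is positive and strictly decreasing (ratio 4^(-1) < 1), so the supremum is d_1 = 13/4. Hence ||D|| = 13/4.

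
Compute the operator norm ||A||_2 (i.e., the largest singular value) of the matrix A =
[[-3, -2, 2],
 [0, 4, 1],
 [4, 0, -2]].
||A||_2 ≈ 5.9125 (= sqrt(largest eigenvalue of A^T A))

||A||_2 = sigma_max(A) = sqrt(lambda_max(A^T A)). Form the symmetric matrix M = A^T A =
[[25, 6, -14],
 [6, 20, 0],
 [-14, 0, 9]].
Its characteristic polynomial (trace, sum of principal 2x2 minors, determinant of M give the coefficients) is
  p(λ) = det(λ I - M) = λ^3 - 54λ^2 + 673λ - 256.
No integer candidate from the rational root theorem (±divisors of 256) is a root, so the roots are irrational. The cubic discriminant is Δ = 105907424 > 0, so there are three distinct real roots. p(0) = -256 and p(1) = 364 have opposite signs, so a root lies in (0, 1); Newton's method refines it to λ ≈ 0.3927. p(18) = 194 and p(19) = -104 have opposite signs, so a root lies in (18, 19); Newton's method refines it to λ ≈ 18.6497. p(34) = -494 and p(35) = 24 have opposite signs, so a root lies in (34, 35); Newton's method refines it to λ ≈ 34.9576. Check (Vieta): the three roots sum to 54, matching tr M = 54.
So the eigenvalues of A^T A are ≈ 0.3927, 18.6497, 34.9576 (all ≥ 0, as they must be for A^T A). The largest is λ_max ≈ 34.9576, hence ||A||_2 = sqrt(λ_max) ≈ 5.9125.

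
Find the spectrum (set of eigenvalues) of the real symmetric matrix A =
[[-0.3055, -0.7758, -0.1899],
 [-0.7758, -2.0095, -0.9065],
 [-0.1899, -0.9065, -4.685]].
sigma(A) ≈ {-5, -2, 0}

A is real symmetric, so its spectrum consists of real eigenvalues. Expanding the characteristic polynomial of the displayed matrix gives
  det(λ I - A) = p(λ) = λ^3 + (7)λ^2 + (10)λ + (0).
Solving p(λ) = 0 yields eigenvalues ≈ -5, -2, 0. (A is shown rounded to 4 decimals, so these recover the underlying integer eigenvalues to within that precision.)
Verification: the trace of A = -7 equals the sum of eigenvalues -7, and det(A) ≈ 0.0000 matches the eigenvalue product 0.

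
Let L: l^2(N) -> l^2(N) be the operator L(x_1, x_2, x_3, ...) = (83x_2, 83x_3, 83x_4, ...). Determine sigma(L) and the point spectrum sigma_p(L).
sigma(L) = closed disk {z in C : |z| ≤ 83}; sigma_p(L) = open disk {z in C : |z| < 83}

Note L = 83·V where V is the unit left shift (V x)_k = x_{k+1}; so sigma(L) = 83·sigma(V) and ||L|| = 83||V||. ||L x||^2 = 6889sum_{k≥2} |x_k|^2 ≤ 6889||x||^2, with equality on {x : x_1 = 0}, so ||L|| = 83. For any lambda with |lambda| < 83, set r = lambda/83 (|r| < 1); the vector x = (1, r, r^2, ...) is in l^2 and satisfies L x = 83(r, r^2, ...) = lambda x, so lambda is an eigenvalue. On the boundary |lambda| = 83 the geometric series diverges, so no l^2 eigenvector exists, but these lambda lie in the approximate point spectrum. Hence sigma(L) is the closed disk of radius 83 and sigma_p(L) is the open disk.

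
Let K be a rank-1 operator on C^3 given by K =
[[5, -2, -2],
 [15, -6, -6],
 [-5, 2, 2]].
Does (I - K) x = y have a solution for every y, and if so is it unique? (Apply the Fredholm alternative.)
(I - K) is singular (det(I - K) = 0, i.e. 1 ∈ sigma(K)). (I - K) x = y is solvable iff y ⊥ ker((I - K)^*) = span{(5, -2, -2)}, i.e. iff 5y_1 - 2y_2 - 2y_3 = 0. When solvable, the solutions are x = y + c·(1, 3, -1), c arbitrary (ker(I - K) = span{(1, 3, -1)}, dimension 1).

K has rank 1, so it is an outer product K = u v^T: every row of K is a multiple of one row vector. Reading off the entries, u = (1, 3, -1) and v = (5, -2, -2) (row i of K equals u_i·v^T). A rank-one matrix u v^T satisfies K u = u (v·u) and kills the (2)-dimensional subspace v^⊥, so its characteristic polynomial is lambda^2 (lambda - v·u) with v·u = tr K = 1. Hence the eigenvalues of I - K are 1 (multiplicity 2) and 1 - (1) = 0, so det(I - K) = 0. (Direct check: I - K =
[[-4, 2, 2],
 [-15, 7, 6],
 [5, -2, -1]]
has determinant 0.) So 1 is an eigenvalue of K and (I - K) is not invertible. The finite-dimensional Fredholm alternative says: either (I - K) is invertible, or ker(I - K) ≠ {0} and then range(I - K) = ker((I - K)^*)^⊥, with dim ker(I - K) = dim ker((I - K)^*). We are in the second case, so we need both kernels. Kernel of I - K: (I - K) u = u - u (v·u) = u - u = 0, so ker(I - K) = span{u} = span{(1, 3, -1)} (it is exactly 1-dimensional because rank(I - K) = 2). Kernel of the adjoint: K is real, so (I - K)^* = I - K^T = I - v u^T, and (I - v u^T) v = v - v (u·v) = 0; hence ker((I - K)^*) = span{v} = span{(5, -2, -2)}. Therefore (I - K) x = y is solvable iff <y, v> = 0, i.e. iff 5y_1 - 2y_2 - 2y_3 = 0. When this holds, K y = u (v·y) = 0, so (I - K) y = y and x = y is a particular solution; the full solution set is the line x = y + c·u = y + c·(1, 3, -1), c ∈ C.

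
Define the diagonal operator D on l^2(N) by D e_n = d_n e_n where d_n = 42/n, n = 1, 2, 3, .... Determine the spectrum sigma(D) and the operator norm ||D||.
sigma(D) = {42/n : n ≥ 1} ∪ {0}; ||D|| = 42

A bounded diagonal operator on l^2 with diagonal entries d_n has spectrum equal to the closure of {d_n : n ≥ 1}: every d_n is an eigenvalue (with eigenvector e_n), so {d_n} ⊂ sigma(D); the spectrum is closed, so its closure is too; and for lambda not in the closure, (D - lambda I) has bounded inverse (the diagonal entries 1/(d_n - lambda) are bounded). For our sequence d_n = 42/n, n = 1, 2, 3, ...:
  - {d_n} = {42/n : n ≥ 1}; the only limit point is 0
  - closure = {42/n : n ≥ 1} ∪ {0}
For the norm: a diagonal operator has ||D|| = sup_n |d_n|. Here d_n = 42/n is positive and decreasing, so sup_n |d_n| = d_1 = 42. So ||D|| = 42.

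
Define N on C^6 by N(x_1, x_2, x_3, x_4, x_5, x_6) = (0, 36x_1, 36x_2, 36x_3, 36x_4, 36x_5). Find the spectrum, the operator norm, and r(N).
sigma(N) = {0}; ||N|| = 36; r(N) = 0. (N is nilpotent with N^6 = 0.)

On C^6, N is a strictly lower-triangular matrix with 36 on the subdiagonal and zeros elsewhere, so its characteristic polynomial is lambda^6 and every eigenvalue is 0: sigma(N) = {0}. For the operator norm, N e_i = 36e_{i+1} for i = 1, ..., 5 and N e_6 = 0, so the singular values of N are 36 (with multiplicity 5) and 0; hence ||N|| = 36. The spectral radius r(N) = max|lambda| = 0. Note ||N|| > r(N) — characteristic of non-normal nilpotent operators. Indeed N^6 = 0.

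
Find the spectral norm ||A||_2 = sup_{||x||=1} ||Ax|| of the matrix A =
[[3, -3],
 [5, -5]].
||A||_2 = sqrt(68) ≈ 8.2462 (= sqrt(largest eigenvalue of A^T A))

||A||_2 = sigma_max(A) = sqrt(lambda_max(A^T A)). Form the symmetric matrix M = A^T A =
[[34, -34],
 [-34, 34]].
Its characteristic polynomial (trace, determinant of M give the coefficients) is
  p(λ) = det(λ I - M) = λ^2 - 68λ.
For λ^2 - 68λ the discriminant is 4624. It is a perfect square (68^2), so the roots are rational: λ = (68 ± 68)/2 = 68, 0.
So the eigenvalues of A^T A are ≈ 0, 68 (all ≥ 0, as they must be for A^T A). The largest is λ_max = 68, hence ||A||_2 = sqrt(λ_max) = sqrt(68) ≈ 8.2462.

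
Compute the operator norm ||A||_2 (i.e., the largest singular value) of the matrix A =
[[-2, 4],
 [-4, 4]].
||A||_2 = sqrt((52 + sqrt(2448))/2) ≈ 7.1231 (= sqrt(largest eigenvalue of A^T A))

||A||_2 = sigma_max(A) = sqrt(lambda_max(A^T A)). Form the symmetric matrix M = A^T A =
[[20, -24],
 [-24, 32]].
Its characteristic polynomial (trace, determinant of M give the coefficients) is
  p(λ) = det(λ I - M) = λ^2 - 52λ + 64.
For λ^2 - 52λ + 64 the discriminant is 2448. It is nonnegative but not a perfect square, so the roots are real and irrational: λ = (52 ± sqrt(2448))/2 ≈ 50.7386, 1.2614.
So the eigenvalues of A^T A are ≈ 1.2614, 50.7386 (all ≥ 0, as they must be for A^T A). The largest is λ_max = (52 + sqrt(2448))/2 ≈ 50.7386, hence ||A||_2 = sqrt(λ_max) = sqrt((52 + sqrt(2448))/2) ≈ 7.1231.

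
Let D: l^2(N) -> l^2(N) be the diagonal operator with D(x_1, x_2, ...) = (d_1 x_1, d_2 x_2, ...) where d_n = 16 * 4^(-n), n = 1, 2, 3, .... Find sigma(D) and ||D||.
sigma(D) = {16 * 4^(-n) : n ≥ 1} ∪ {0}; ||D|| = 4

A bounded diagonal operator on l^2 with diagonal entries d_n has spectrum equal to the closure of {d_n : n ≥ 1}: every d_n is an eigenvalue (with eigenvector e_n), so {d_n} ⊂ sigma(D); the spectrum is closed, so its closure is too; and for lambda not in the closure, (D - lambda I) has bounded inverse (the diagonal entries 1/(d_n - lambda) are bounded). For our sequence d_n = 16 * 4^(-n), n = 1, 2, 3, ...:
  - {d_n} = {16 * 4^(-n) : n ≥ 1}; the only limit point is 0
  - closure = {16 * 4^(-n) : n ≥ 1} ∪ {0}
For the norm: a diagonal operator has ||D|| = sup_n |d_n|. Here d_n = 16 * 4^(-n) is positive and decreasing, so sup_n |d_n| = d_1 = 16/4 = 4. So ||D|| = 4.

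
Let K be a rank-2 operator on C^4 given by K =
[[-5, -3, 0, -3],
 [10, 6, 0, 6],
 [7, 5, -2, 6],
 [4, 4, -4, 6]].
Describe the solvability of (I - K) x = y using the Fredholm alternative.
(I - K) is singular (det(I - K) = 0, i.e. 1 ∈ sigma(K)). (I - K) x = y is solvable iff y ⊥ ker((I - K)^*) = span{(1, -1, 4, -3)}, i.e. iff y_1 - y_2 + 4y_3 - 3y_4 = 0. When solvable, x is determined up to adding multiples of (-1, 2, 1, 0) (ker(I - K) = span{(-1, 2, 1, 0)}, dimension 1).

K has rank 2 and factors as K = U V^T = u1 v1^T + u2 v2^T with u1 = (1, -2, -2, -2), v1 = (-2, -2, 2, -3), u2 = (-1, 2, 1, 0), v2 = (3, 1, 2, 0) (multiplying out reproduces the displayed K). The nonzero eigenvalues of U V^T coincide with those of the 2 x 2 matrix G = V^T U = [[v1·u1, v1·u2], [v2·u1, v2·u2]] = [[4, 0], [-3, 1]], and by the Sylvester determinant identity det(I_4 - U V^T) = det(I_2 - V^T U) = det([[-3, 0], [3, 0]]) = (-3)(0) - (0)(3) = 0. (Direct check: I - K =
[[6, 3, 0, 3],
 [-10, -5, 0, -6],
 [-7, -5, 3, -6],
 [-4, -4, 4, -5]]
has determinant 0.) So 1 is an eigenvalue of K and (I - K) is not invertible. The finite-dimensional Fredholm alternative says: either (I - K) is invertible, or ker(I - K) ≠ {0} and then range(I - K) = ker((I - K)^*)^⊥, with dim ker(I - K) = dim ker((I - K)^*). We are in the second case, so we compute both kernels via the 2 x 2 reduction. If (I - U V^T) x = 0 then x = U (V^T x) lies in the column space of U; writing x = U b gives U (I_2 - G) b = 0, and since u1, u2 are independent, (I_2 - G) b = 0. With I_2 - G = [[-3, 0], [3, 0]] (singular, as its determinant is 0) a null vector is b = (0, 1), so ker(I - K) = span{0·u1 + (1)·u2} = span{(-1, 2, 1, 0)}. For the adjoint, (I - K)^* = I - K^T = I - V U^T, and the same argument gives ker((I - K)^*) = {V a : (I_2 - G)^T a = 0}; (I_2 - G)^T = [[-3, 3], [0, 0]] has null vector a = (1, 1), so ker((I - K)^*) = span{1·v1 + (1)·v2} = span{(1, -1, 4, -3)}. (Both kernels are 1-dimensional, matching rank(I - K) = 3.) Therefore (I - K) x = y is solvable iff <y, (1, -1, 4, -3)> = 0, i.e. iff y_1 - y_2 + 4y_3 - 3y_4 = 0; when solvable the solution set is the line x_p + c·(-1, 2, 1, 0), c ∈ C.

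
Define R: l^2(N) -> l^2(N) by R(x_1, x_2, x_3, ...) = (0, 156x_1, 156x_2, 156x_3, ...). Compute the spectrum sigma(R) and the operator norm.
sigma(R) = closed disk {z in C : |z| ≤ 156}; ||R|| = 156

Note R = 156·U where U is the unit right shift (U x)_k = x_{k-1} (with x_0 := 0); so ||R|| = 156||U|| and sigma(R) = 156·sigma(U). ||R x||^2 = sum_{k≥1} |156x_k|^2 = 24336||x||^2, so ||R|| = 156 and sigma(R) ⊂ {|z| ≤ 156}. For any |lambda| < 156, the equation (R - lambda I) x = 0 forces x_1 = 0, then 156x_k = lambda x_{k+1} ⇒ x = 0, so R has no eigenvalues. But (R - lambda I) is not surjective for |lambda| < 156: solving (R - lambda I) x = e_1 would require x_n proportional to (lambda/156)^(-n), which is not in l^2. So every |lambda| < 156 lies in the residual spectrum. The boundary |lambda| = 156 is in the approximate point spectrum (the spectrum is closed). Hence sigma(R) is the closed disk of radius 156.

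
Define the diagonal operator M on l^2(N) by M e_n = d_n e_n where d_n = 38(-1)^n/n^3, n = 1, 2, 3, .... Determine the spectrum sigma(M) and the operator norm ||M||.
sigma(M) = {38(-1)^n/n^3 : n ≥ 1} ∪ {0}; ||M|| = 38

A bounded diagonal operator on l^2 with diagonal entries d_n has spectrum equal to the closure of {d_n : n ≥ 1}: every d_n is an eigenvalue (with eigenvector e_n), so {d_n} ⊂ sigma(M); the spectrum is closed, so its closure is too; and for lambda not in the closure, (M - lambda I) has bounded inverse (the diagonal entries 1/(d_n - lambda) are bounded). For our sequence d_n = 38(-1)^n/n^3, n = 1, 2, 3, ...:
  - {d_n} = {38(-1)^n/n^3 : n ≥ 1}; the only limit point is 0
  - closure = {38(-1)^n/n^3 : n ≥ 1} ∪ {0}
For the norm: a diagonal operator has ||M|| = sup_n |d_n|. Here |d_n| = 38/n^3 is decreasing, so sup_n |d_n| = |d_1| = 38. So ||M|| = 38.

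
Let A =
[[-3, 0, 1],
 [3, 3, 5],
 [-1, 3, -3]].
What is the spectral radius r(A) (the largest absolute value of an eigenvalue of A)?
r(A) ≈ 4.9878

The eigenvalues of A are the roots of its characteristic polynomial. With M = A (coefficients from the trace, the sum of principal 2x2 minors, and det A):
  p(λ) = det(λ I - M) = λ^3 + 3λ^2 - 23λ - 84.
No integer candidate from the rational root theorem (±divisors of 84) is a root, so the roots are irrational. The cubic discriminant is Δ = -23683 < 0, so there is one real root and a complex-conjugate pair. p(4) = -64 and p(5) = 1 have opposite signs, so a root lies in (4, 5); Newton's method refines it to λ ≈ 4.9878. Dividing out (λ - (4.9878)) leaves approximately λ^2 + 7.9878λ + 16.8412. For λ^2 + 7.9878λ + 16.8412 the discriminant is -3.5602. It is negative, so the remaining roots are the complex-conjugate pair λ ≈ -3.9939 ± 0.9434i. Their product equals the constant term, so |λ|^2 ≈ 16.8412 and |λ| ≈ 4.1038.
Thus the eigenvalues (to 4 decimals) are 4.9878 (modulus 4.9878); -3.9939 ± 0.9434i (modulus 4.1038). The spectral radius is the largest modulus: r(A) ≈ 4.9878. (Cross-check: r(A) ≤ ||A||_2 ≈ 6.8115; equality holds whenever A is normal, though it can also hold for some non-normal A.)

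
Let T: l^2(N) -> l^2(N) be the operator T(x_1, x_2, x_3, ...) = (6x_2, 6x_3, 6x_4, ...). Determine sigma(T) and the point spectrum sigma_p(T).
sigma(T) = closed disk {z in C : |z| ≤ 6}; sigma_p(T) = open disk {z in C : |z| < 6}

Note T = 6·V where V is the unit left shift (V x)_k = x_{k+1}; so sigma(T) = 6·sigma(V) and ||T|| = 6||V||. ||T x||^2 = 36sum_{k≥2} |x_k|^2 ≤ 36||x||^2, with equality on {x : x_1 = 0}, so ||T|| = 6. For any lambda with |lambda| < 6, set r = lambda/6 (|r| < 1); the vector x = (1, r, r^2, ...) is in l^2 and satisfies T x = 6(r, r^2, ...) = lambda x, so lambda is an eigenvalue. On the boundary |lambda| = 6 the geometric series diverges, so no l^2 eigenvector exists, but these lambda lie in the approximate point spectrum. Hence sigma(T) is the closed disk of radius 6 and sigma_p(T) is the open disk.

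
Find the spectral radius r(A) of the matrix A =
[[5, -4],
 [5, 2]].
r(A) = sqrt(30) ≈ 5.4772

The eigenvalues of A are the roots of its characteristic polynomial. With M = A (coefficients from the trace and determinant):
  p(λ) = det(λ I - M) = λ^2 - 7λ + 30.
For λ^2 - 7λ + 30 the discriminant is -71. It is negative, so the roots are the complex-conjugate pair λ = 7/2 ± (sqrt(71)/2) i ≈ 3.5 ± 4.2131i. For a conjugate pair the product of the roots equals the constant term, so |λ|^2 = 30 and |λ| = sqrt(30) ≈ 5.4772.
Thus the eigenvalues (to 4 decimals) are 3.5 ± 4.2131i (modulus 5.4772). The spectral radius is the largest modulus: r(A) = sqrt(30) ≈ 5.4772. (Cross-check: r(A) ≤ ||A||_2 ≈ 7.282; equality holds whenever A is normal, though it can also hold for some non-normal A.)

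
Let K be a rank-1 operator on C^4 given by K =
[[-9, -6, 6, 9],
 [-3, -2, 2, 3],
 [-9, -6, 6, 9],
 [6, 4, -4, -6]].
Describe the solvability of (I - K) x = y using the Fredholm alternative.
(I - K) is invertible (det(I - K) = 12 ≠ 0), so for every y in C^4 the equation (I - K) x = y has a unique solution.

K has rank 1, so it is an outer product K = u v^T: every row of K is a multiple of one row vector. Reading off the entries, u = (3, 1, 3, -2) and v = (-3, -2, 2, 3) (row i of K equals u_i·v^T). A rank-one matrix u v^T satisfies K u = u (v·u) and kills the (3)-dimensional subspace v^⊥, so its characteristic polynomial is lambda^3 (lambda - v·u) with v·u = tr K = -11. Hence the eigenvalues of I - K are 1 (multiplicity 3) and 1 - (-11) = 12, so det(I - K) = 12. (Direct check: I - K =
[[10, 6, -6, -9],
 [3, 3, -2, -3],
 [9, 6, -5, -9],
 [-6, -4, 4, 7]]
has determinant 12.) The finite-dimensional Fredholm alternative says: either (I - K) is invertible, or ker(I - K) ≠ {0} and then range(I - K) = ker((I - K)^*)^⊥, with dim ker(I - K) = dim ker((I - K)^*). Since det(I - K) ≠ 0, 1 is not an eigenvalue of K and ker(I - K) = {0}, so we are in the first case: for every y there is a unique x = (I - K)^(-1) y. Explicitly, by the Sherman–Morrison formula, (I - u v^T)^(-1) = I + u v^T/(1 - v·u), i.e. (I - K)^(-1) = I + K/(12).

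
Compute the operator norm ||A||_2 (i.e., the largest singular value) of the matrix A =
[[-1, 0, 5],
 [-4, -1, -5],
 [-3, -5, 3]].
||A||_2 ≈ 7.862 (= sqrt(largest eigenvalue of A^T A))

||A||_2 = sigma_max(A) = sqrt(lambda_max(A^T A)). Form the symmetric matrix M = A^T A =
[[26, 19, 6],
 [19, 26, -10],
 [6, -10, 59]].
Its characteristic polynomial (trace, sum of principal 2x2 minors, determinant of M give the coefficients) is
  p(λ) = det(λ I - M) = λ^3 - 111λ^2 + 3247λ - 12769.
No integer candidate from the rational root theorem (±divisors of 12769) is a root, so the roots are irrational. The cubic discriminant is Δ = 1551377408 > 0, so there are three distinct real roots. p(4) = -1493 and p(5) = 816 have opposite signs, so a root lies in (4, 5); Newton's method refines it to λ ≈ 4.6368. p(44) = 387 and p(45) = -304 have opposite signs, so a root lies in (44, 45); Newton's method refines it to λ ≈ 44.552. p(61) = -752 and p(62) = 189 have opposite signs, so a root lies in (61, 62); Newton's method refines it to λ ≈ 61.8112. Check (Vieta): the three roots sum to 111, matching tr M = 111.
So the eigenvalues of A^T A are ≈ 4.6368, 44.552, 61.8112 (all ≥ 0, as they must be for A^T A). The largest is λ_max ≈ 61.8112, hence ||A||_2 = sqrt(λ_max) ≈ 7.862.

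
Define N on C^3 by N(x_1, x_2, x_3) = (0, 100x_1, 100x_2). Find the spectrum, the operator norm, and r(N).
sigma(N) = {0}; ||N|| = 100; r(N) = 0. (N is nilpotent with N^3 = 0.)

On C^3, N is a strictly lower-triangular matrix with 100 on the subdiagonal and zeros elsewhere, so its characteristic polynomial is lambda^3 and every eigenvalue is 0: sigma(N) = {0}. For the operator norm, N e_i = 100e_{i+1} for i = 1, ..., 2 and N e_3 = 0, so the singular values of N are 100 (with multiplicity 2) and 0; hence ||N|| = 100. The spectral radius r(N) = max|lambda| = 0. Note ||N|| > r(N) — characteristic of non-normal nilpotent operators. Indeed N^3 = 0.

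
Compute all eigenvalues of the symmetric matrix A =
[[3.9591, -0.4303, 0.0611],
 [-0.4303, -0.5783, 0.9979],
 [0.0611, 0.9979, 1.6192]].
sigma(A) ≈ {-1, 2, 4}

A is real symmetric, so its spectrum consists of real eigenvalues. Expanding the characteristic polynomial of the displayed matrix gives
  det(λ I - A) = p(λ) = λ^3 + (-5)λ^2 + (2)λ + (8).
Solving p(λ) = 0 yields eigenvalues ≈ -1, 2, 4. (A is shown rounded to 4 decimals, so these recover the underlying integer eigenvalues to within that precision.)
Verification: the trace of A = 5 equals the sum of eigenvalues 5, and det(A) ≈ -7.9998 matches the eigenvalue product -8.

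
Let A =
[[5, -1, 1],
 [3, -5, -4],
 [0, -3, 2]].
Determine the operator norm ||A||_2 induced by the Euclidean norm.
||A||_2 ≈ 7.7301 (= sqrt(largest eigenvalue of A^T A))

||A||_2 = sigma_max(A) = sqrt(lambda_max(A^T A)). Form the symmetric matrix M = A^T A =
[[34, -20, -7],
 [-20, 35, 13],
 [-7, 13, 21]].
Its characteristic polynomial (trace, sum of principal 2x2 minors, determinant of M give the coefficients) is
  p(λ) = det(λ I - M) = λ^3 - 90λ^2 + 2021λ - 12769.
No integer candidate from the rational root theorem (±divisors of 12769) is a root, so the roots are irrational. The cubic discriminant is Δ = 234629689 > 0, so there are three distinct real roots. p(11) = -97 and p(12) = 251 have opposite signs, so a root lies in (11, 12); Newton's method refines it to λ ≈ 11.2488. p(18) = 281 and p(19) = -1 have opposite signs, so a root lies in (18, 19); Newton's method refines it to λ ≈ 18.9968. p(59) = -1441 and p(60) = 491 have opposite signs, so a root lies in (59, 60); Newton's method refines it to λ ≈ 59.7544. Check (Vieta): the three roots sum to 90, matching tr M = 90.
So the eigenvalues of A^T A are ≈ 11.2488, 18.9968, 59.7544 (all ≥ 0, as they must be for A^T A). The largest is λ_max ≈ 59.7544, hence ||A||_2 = sqrt(λ_max) ≈ 7.7301.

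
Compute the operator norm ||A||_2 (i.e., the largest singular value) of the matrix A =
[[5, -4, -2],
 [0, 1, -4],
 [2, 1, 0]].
||A||_2 ≈ 6.8156 (= sqrt(largest eigenvalue of A^T A))

||A||_2 = sigma_max(A) = sqrt(lambda_max(A^T A)). Form the symmetric matrix M = A^T A =
[[29, -18, -10],
 [-18, 18, 4],
 [-10, 4, 20]].
Its characteristic polynomial (trace, sum of principal 2x2 minors, determinant of M give the coefficients) is
  p(λ) = det(λ I - M) = λ^3 - 67λ^2 + 1022λ - 3136.
No integer candidate from the rational root theorem (±divisors of 3136) is a root, so the roots are irrational. The cubic discriminant is Δ = 245755972 > 0, so there are three distinct real roots. p(4) = -56 and p(5) = 424 have opposite signs, so a root lies in (4, 5); Newton's method refines it to λ ≈ 4.106. p(16) = 160 and p(17) = -212 have opposite signs, so a root lies in (16, 17); Newton's method refines it to λ ≈ 16.4417. p(46) = -560 and p(47) = 718 have opposite signs, so a root lies in (46, 47); Newton's method refines it to λ ≈ 46.4522. Check (Vieta): the three roots sum to 67, matching tr M = 67.
So the eigenvalues of A^T A are ≈ 4.106, 16.4417, 46.4522 (all ≥ 0, as they must be for A^T A). The largest is λ_max ≈ 46.4522, hence ||A||_2 = sqrt(λ_max) ≈ 6.8156.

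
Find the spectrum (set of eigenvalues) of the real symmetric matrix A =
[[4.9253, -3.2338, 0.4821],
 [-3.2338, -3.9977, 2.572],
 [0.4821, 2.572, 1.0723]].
sigma(A) ≈ {-6, 2, 6}

A is real symmetric, so its spectrum consists of real eigenvalues. Expanding the characteristic polynomial of the displayed matrix gives
  det(λ I - A) = p(λ) = λ^3 + (-2)λ^2 + (-36)λ + (72).
Solving p(λ) = 0 yields eigenvalues ≈ -6, 2, 6. (A is shown rounded to 4 decimals, so these recover the underlying integer eigenvalues to within that precision.)
Verification: the trace of A = 2 equals the sum of eigenvalues 2, and det(A) ≈ -71.9992 matches the eigenvalue product -72.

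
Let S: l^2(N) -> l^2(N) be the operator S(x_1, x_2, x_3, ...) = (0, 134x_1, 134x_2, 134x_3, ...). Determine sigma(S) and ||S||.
sigma(S) = closed disk {z in C : |z| ≤ 134}; ||S|| = 134

Note S = 134·U where U is the unit right shift (U x)_k = x_{k-1} (with x_0 := 0); so ||S|| = 134||U|| and sigma(S) = 134·sigma(U). ||S x||^2 = sum_{k≥1} |134x_k|^2 = 17956||x||^2, so ||S|| = 134 and sigma(S) ⊂ {|z| ≤ 134}. For any |lambda| < 134, the equation (S - lambda I) x = 0 forces x_1 = 0, then 134x_k = lambda x_{k+1} ⇒ x = 0, so S has no eigenvalues. But (S - lambda I) is not surjective for |lambda| < 134: solving (S - lambda I) x = e_1 would require x_n proportional to (lambda/134)^(-n), which is not in l^2. So every |lambda| < 134 lies in the residual spectrum. The boundary |lambda| = 134 is in the approximate point spectrum (the spectrum is closed). Hence sigma(S) is the closed disk of radius 134.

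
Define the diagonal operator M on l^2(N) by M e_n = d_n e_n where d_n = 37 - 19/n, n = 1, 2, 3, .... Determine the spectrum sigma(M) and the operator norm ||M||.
sigma(M) = {37 - 19/n : n ≥ 1} ∪ {37}; ||M|| = 37

A bounded diagonal operator on l^2 with diagonal entries d_n has spectrum equal to the closure of {d_n : n ≥ 1}: every d_n is an eigenvalue (with eigenvector e_n), so {d_n} ⊂ sigma(M); the spectrum is closed, so its closure is too; and for lambda not in the closure, (M - lambda I) has bounded inverse (the diagonal entries 1/(d_n - lambda) are bounded). For our sequence d_n = 37 - 19/n, n = 1, 2, 3, ...:
  - {d_n} = {37 - 19/n : n ≥ 1}; the only limit point is 37
  - closure = {37 - 19/n : n ≥ 1} ∪ {37}
For the norm: a diagonal operator has ||M|| = sup_n |d_n|. Here d_n = 37 - 19/n increases monotonically from d_1 = 18 toward 37, with all terms in [18, 37); so sup_n |d_n| = 37 (the supremum is the limit, not attained). So ||M|| = 37.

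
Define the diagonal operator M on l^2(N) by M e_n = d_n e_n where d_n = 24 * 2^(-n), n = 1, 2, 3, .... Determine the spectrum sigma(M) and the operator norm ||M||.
sigma(M) = {24 * 2^(-n) : n ≥ 1} ∪ {0}; ||M|| = 12

A bounded diagonal operator on l^2 with diagonal entries d_n has spectrum equal to the closure of {d_n : n ≥ 1}: every d_n is an eigenvalue (with eigenvector e_n), so {d_n} ⊂ sigma(M); the spectrum is closed, so its closure is too; and for lambda not in the closure, (M - lambda I) has bounded inverse (the diagonal entries 1/(d_n - lambda) are bounded). For our sequence d_n = 24 * 2^(-n), n = 1, 2, 3, ...:
  - {d_n} = {24 * 2^(-n) : n ≥ 1}; the only limit point is 0
  - closure = {24 * 2^(-n) : n ≥ 1} ∪ {0}
For the norm: a diagonal operator has ||M|| = sup_n |d_n|. Here d_n = 24 * 2^(-n) is positive and decreasing, so sup_n |d_n| = d_1 = 24/2 = 12. So ||M|| = 12.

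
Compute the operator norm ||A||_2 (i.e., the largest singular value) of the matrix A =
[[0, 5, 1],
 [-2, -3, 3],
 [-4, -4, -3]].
||A||_2 ≈ 7.9879 (= sqrt(largest eigenvalue of A^T A))

||A||_2 = sigma_max(A) = sqrt(lambda_max(A^T A)). Form the symmetric matrix M = A^T A =
[[20, 22, 6],
 [22, 50, 8],
 [6, 8, 19]].
Its characteristic polynomial (trace, sum of principal 2x2 minors, determinant of M give the coefficients) is
  p(λ) = det(λ I - M) = λ^3 - 89λ^2 + 1746λ - 8836.
No integer candidate from the rational root theorem (±divisors of 8836) is a root, so the roots are irrational. The cubic discriminant is Δ = 547117876 > 0, so there are three distinct real roots. p(8) = -52 and p(9) = 398 have opposite signs, so a root lies in (8, 9); Newton's method refines it to λ ≈ 8.1025. p(17) = 38 and p(18) = -412 have opposite signs, so a root lies in (17, 18); Newton's method refines it to λ ≈ 17.0912. p(63) = -2032 and p(64) = 508 have opposite signs, so a root lies in (63, 64); Newton's method refines it to λ ≈ 63.8063. Check (Vieta): the three roots sum to 89, matching tr M = 89.
So the eigenvalues of A^T A are ≈ 8.1025, 17.0912, 63.8063 (all ≥ 0, as they must be for A^T A). The largest is λ_max ≈ 63.8063, hence ||A||_2 = sqrt(λ_max) ≈ 7.9879.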